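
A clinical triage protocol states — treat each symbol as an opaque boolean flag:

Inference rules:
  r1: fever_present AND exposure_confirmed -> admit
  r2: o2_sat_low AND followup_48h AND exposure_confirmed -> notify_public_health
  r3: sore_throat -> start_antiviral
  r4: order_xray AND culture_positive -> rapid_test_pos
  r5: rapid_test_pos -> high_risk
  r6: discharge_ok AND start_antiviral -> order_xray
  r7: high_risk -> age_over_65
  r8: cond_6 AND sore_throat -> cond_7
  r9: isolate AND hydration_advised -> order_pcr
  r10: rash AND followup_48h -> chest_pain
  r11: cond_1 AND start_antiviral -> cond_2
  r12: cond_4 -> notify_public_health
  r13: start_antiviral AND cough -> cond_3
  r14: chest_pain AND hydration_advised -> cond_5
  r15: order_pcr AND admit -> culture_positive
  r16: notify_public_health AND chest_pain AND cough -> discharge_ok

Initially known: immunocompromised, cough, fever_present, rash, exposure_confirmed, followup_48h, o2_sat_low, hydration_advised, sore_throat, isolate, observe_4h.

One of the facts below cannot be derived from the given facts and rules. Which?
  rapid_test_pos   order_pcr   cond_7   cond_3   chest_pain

cond_7

Round 1: r1 [fever_present AND exposure_confirmed -> admit]; r2 [o2_sat_low AND followup_48h AND exposure_confirmed -> notify_public_health]; r3 [sore_throat -> start_antiviral]; r9 [isolate AND hydration_advised -> order_pcr]; r10 [rash AND followup_48h -> chest_pain]. New: admit, notify_public_health, start_antiviral, order_pcr, chest_pain.
Round 2: r13 [start_antiviral AND cough -> cond_3]; r14 [chest_pain AND hydration_advised -> cond_5]; r15 [order_pcr AND admit -> culture_positive]; r16 [notify_public_health AND chest_pain AND cough -> discharge_ok]. New: cond_3, cond_5, culture_positive, discharge_ok.
Round 3: r6 [discharge_ok AND start_antiviral -> order_xray]. New: order_xray.
Round 4: r4 [order_xray AND culture_positive -> rapid_test_pos]. New: rapid_test_pos.
Round 5: r5 [rapid_test_pos -> high_risk]. New: high_risk.
Round 6: r7 [high_risk -> age_over_65]. New: age_over_65.
Derived: order_pcr (round 1), cond_3 (round 2), rapid_test_pos (round 4), chest_pain (round 1). cond_7 never appears in any round.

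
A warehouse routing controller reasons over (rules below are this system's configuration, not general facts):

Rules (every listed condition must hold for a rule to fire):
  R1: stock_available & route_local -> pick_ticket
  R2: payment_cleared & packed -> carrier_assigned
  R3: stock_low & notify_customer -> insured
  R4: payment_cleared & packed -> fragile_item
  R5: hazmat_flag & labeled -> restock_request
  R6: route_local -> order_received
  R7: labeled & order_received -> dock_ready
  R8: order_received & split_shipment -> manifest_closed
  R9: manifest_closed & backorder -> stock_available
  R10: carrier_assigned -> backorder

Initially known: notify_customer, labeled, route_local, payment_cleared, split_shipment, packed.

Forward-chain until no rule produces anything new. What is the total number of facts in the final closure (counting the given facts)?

Round 1: R2 [payment_cleared & packed -> carrier_assigned]; R4 [payment_cleared & packed -> fragile_item]; R6 [route_local -> order_received]. New: carrier_assigned, fragile_item, order_received.
Round 2: R7 [labeled & order_received -> dock_ready]; R8 [order_received & split_shipment -> manifest_closed]; R10 [carrier_assigned -> backorder]. New: dock_ready, manifest_closed, backorder.
Round 3: R9 [manifest_closed & backorder -> stock_available]. New: stock_available.
Round 4: R1 [stock_available & route_local -> pick_ticket]. New: pick_ticket.
Closure: {backorder, carrier_assigned, dock_ready, fragile_item, labeled, manifest_closed, notify_customer, order_received, packed, payment_cleared, pick_ticket, route_local, split_shipment, stock_available} — 14 facts.

14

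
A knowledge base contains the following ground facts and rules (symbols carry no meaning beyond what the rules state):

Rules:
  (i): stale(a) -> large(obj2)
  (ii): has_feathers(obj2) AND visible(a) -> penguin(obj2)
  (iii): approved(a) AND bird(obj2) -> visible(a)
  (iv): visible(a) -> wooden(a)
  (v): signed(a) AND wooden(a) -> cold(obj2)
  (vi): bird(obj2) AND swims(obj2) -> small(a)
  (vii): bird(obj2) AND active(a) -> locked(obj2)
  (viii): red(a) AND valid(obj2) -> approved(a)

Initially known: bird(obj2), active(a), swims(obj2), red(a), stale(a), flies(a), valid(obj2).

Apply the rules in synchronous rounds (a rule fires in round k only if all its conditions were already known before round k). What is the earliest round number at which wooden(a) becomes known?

Round 1: (i) [stale(a) -> large(obj2)]; (vi) [bird(obj2) AND swims(obj2) -> small(a)]; (vii) [bird(obj2) AND active(a) -> locked(obj2)]; (viii) [red(a) AND valid(obj2) -> approved(a)]. Adds large(obj2), small(a), locked(obj2), approved(a).
Round 2: (iii) [approved(a) AND bird(obj2) -> visible(a)]. Adds visible(a).
Round 3: (iv) [visible(a) -> wooden(a)]. Adds wooden(a).
wooden(a) first appears in round 3.

3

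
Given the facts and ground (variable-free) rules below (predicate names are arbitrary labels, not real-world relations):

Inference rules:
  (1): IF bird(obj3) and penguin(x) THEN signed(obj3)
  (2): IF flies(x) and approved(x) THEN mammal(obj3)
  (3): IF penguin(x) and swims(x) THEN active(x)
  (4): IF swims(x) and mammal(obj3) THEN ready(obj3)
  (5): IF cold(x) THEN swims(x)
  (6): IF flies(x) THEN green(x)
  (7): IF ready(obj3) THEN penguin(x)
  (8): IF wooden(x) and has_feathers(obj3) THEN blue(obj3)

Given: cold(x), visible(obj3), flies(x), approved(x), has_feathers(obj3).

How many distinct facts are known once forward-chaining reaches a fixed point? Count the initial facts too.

11

Round 1 — (2), (5), (6), derive mammal(obj3), swims(x), green(x).
Round 2 — (4), derive ready(obj3).
Round 3 — (7), derive penguin(x).
Round 4 — (3), derive active(x).
Closure: {active(x), approved(x), cold(x), flies(x), green(x), has_feathers(obj3), mammal(obj3), penguin(x), ready(obj3), swims(x), visible(obj3)} — 11 facts.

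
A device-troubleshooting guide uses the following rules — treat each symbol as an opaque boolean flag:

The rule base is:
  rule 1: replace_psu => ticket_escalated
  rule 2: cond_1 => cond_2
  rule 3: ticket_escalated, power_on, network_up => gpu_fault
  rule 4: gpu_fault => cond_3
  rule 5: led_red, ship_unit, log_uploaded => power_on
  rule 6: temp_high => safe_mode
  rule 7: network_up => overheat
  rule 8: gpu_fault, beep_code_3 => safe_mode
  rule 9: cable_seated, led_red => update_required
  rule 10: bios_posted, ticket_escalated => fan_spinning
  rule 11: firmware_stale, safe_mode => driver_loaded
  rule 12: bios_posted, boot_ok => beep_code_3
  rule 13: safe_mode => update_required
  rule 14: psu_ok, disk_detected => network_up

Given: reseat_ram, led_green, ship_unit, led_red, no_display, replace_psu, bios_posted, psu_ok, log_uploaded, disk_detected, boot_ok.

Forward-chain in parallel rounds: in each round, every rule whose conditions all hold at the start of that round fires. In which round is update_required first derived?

[1] rule 1 [replace_psu => ticket_escalated]; rule 5 [led_red, ship_unit, log_uploaded => power_on]; rule 12 [bios_posted, boot_ok => beep_code_3]; rule 14 [psu_ok, disk_detected => network_up]. ⇒ new: ticket_escalated, power_on, beep_code_3, network_up.
[2] rule 3 [ticket_escalated, power_on, network_up => gpu_fault]; rule 7 [network_up => overheat]; rule 10 [bios_posted, ticket_escalated => fan_spinning]. ⇒ new: gpu_fault, overheat, fan_spinning.
[3] rule 4 [gpu_fault => cond_3]; rule 8 [gpu_fault, beep_code_3 => safe_mode]. ⇒ new: cond_3, safe_mode.
[4] rule 13 [safe_mode => update_required]. ⇒ new: update_required.
update_required first appears in round 4.

4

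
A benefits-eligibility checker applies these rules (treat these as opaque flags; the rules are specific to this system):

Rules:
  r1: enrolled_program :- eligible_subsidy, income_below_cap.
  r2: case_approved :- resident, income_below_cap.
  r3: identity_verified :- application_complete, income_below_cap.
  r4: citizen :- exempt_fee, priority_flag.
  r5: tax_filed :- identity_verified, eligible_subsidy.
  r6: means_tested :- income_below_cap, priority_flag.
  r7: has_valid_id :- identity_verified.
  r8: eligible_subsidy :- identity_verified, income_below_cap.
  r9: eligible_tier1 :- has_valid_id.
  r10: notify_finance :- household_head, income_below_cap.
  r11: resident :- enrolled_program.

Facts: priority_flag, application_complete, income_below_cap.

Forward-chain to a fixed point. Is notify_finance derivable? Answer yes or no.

no

Round 1: r3 [identity_verified :- application_complete, income_below_cap.]; r6 [means_tested :- income_below_cap, priority_flag.]. Adds identity_verified, means_tested.
Round 2: r7 [has_valid_id :- identity_verified.]; r8 [eligible_subsidy :- identity_verified, income_below_cap.]. Adds has_valid_id, eligible_subsidy.
Round 3: r1 [enrolled_program :- eligible_subsidy, income_below_cap.]; r5 [tax_filed :- identity_verified, eligible_subsidy.]; r9 [eligible_tier1 :- has_valid_id.]. Adds enrolled_program, tax_filed, eligible_tier1.
Round 4: r11 [resident :- enrolled_program.]. Adds resident.
Round 5: r2 [case_approved :- resident, income_below_cap.]. Adds case_approved.
Fixed point reached. notify_finance is concluded only by r10; r10 needs household_head (never derived).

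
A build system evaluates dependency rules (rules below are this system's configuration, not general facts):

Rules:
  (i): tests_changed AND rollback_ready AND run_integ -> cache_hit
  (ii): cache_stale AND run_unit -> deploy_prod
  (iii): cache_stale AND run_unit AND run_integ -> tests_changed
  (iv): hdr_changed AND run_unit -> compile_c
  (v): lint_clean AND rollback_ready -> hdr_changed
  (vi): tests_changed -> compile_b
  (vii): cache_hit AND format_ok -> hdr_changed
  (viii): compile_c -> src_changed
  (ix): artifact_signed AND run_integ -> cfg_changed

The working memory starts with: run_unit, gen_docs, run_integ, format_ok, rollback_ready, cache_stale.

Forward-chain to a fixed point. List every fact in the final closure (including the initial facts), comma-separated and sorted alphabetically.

Round 1: (ii) [cache_stale AND run_unit -> deploy_prod]; (iii) [cache_stale AND run_unit AND run_integ -> tests_changed]. New: deploy_prod, tests_changed.
Round 2: (i) [tests_changed AND rollback_ready AND run_integ -> cache_hit]; (vi) [tests_changed -> compile_b]. New: cache_hit, compile_b.
Round 3: (vii) [cache_hit AND format_ok -> hdr_changed]. New: hdr_changed.
Round 4: (iv) [hdr_changed AND run_unit -> compile_c]. New: compile_c.
Round 5: (viii) [compile_c -> src_changed]. New: src_changed.

cache_hit, cache_stale, compile_b, compile_c, deploy_prod, format_ok, gen_docs, hdr_changed, rollback_ready, run_integ, run_unit, src_changed, tests_changed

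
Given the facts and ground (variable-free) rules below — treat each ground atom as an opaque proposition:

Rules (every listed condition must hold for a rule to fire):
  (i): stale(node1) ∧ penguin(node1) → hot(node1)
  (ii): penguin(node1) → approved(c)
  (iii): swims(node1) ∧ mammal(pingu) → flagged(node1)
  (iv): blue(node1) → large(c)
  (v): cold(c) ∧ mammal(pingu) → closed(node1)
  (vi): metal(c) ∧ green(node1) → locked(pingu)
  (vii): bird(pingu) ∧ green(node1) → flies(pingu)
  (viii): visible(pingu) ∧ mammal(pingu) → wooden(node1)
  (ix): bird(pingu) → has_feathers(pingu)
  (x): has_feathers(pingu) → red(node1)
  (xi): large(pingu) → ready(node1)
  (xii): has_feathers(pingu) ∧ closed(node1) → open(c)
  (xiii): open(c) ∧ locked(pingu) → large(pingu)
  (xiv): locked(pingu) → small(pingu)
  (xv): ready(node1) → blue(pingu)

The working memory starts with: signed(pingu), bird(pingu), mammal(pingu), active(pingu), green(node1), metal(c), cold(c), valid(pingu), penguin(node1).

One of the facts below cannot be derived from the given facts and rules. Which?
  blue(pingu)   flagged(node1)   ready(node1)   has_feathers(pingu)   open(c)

flagged(node1)

[1] (ii) [penguin(node1) → approved(c)]; (v) [cold(c) ∧ mammal(pingu) → closed(node1)]; (vi) [metal(c) ∧ green(node1) → locked(pingu)]; (vii) [bird(pingu) ∧ green(node1) → flies(pingu)]; (ix) [bird(pingu) → has_feathers(pingu)]. ⇒ new: approved(c), closed(node1), locked(pingu), flies(pingu), has_feathers(pingu).
[2] (x) [has_feathers(pingu) → red(node1)]; (xii) [has_feathers(pingu) ∧ closed(node1) → open(c)]; (xiv) [locked(pingu) → small(pingu)]. ⇒ new: red(node1), open(c), small(pingu).
[3] (xiii) [open(c) ∧ locked(pingu) → large(pingu)]. ⇒ new: large(pingu).
[4] (xi) [large(pingu) → ready(node1)]. ⇒ new: ready(node1).
[5] (xv) [ready(node1) → blue(pingu)]. ⇒ new: blue(pingu).
Derived: has_feathers(pingu) (round 1), ready(node1) (round 4), open(c) (round 2), blue(pingu) (round 5). flagged(node1) never appears in any round.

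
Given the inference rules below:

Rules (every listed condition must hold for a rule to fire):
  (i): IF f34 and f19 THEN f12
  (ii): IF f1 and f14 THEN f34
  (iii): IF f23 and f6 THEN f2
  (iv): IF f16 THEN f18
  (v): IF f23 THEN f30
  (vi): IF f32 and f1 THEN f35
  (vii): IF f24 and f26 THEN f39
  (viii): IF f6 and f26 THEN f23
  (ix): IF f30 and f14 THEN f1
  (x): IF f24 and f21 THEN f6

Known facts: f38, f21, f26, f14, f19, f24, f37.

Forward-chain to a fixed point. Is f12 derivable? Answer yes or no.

Round 1: (vii) [IF f24 and f26 THEN f39]; (x) [IF f24 and f21 THEN f6]. New: f39, f6.
Round 2: (viii) [IF f6 and f26 THEN f23]. New: f23.
Round 3: (iii) [IF f23 and f6 THEN f2]; (v) [IF f23 THEN f30]. New: f2, f30.
Round 4: (ix) [IF f30 and f14 THEN f1]. New: f1.
Round 5: (ii) [IF f1 and f14 THEN f34]. New: f34.
Round 6: (i) [IF f34 and f19 THEN f12]. New: f12.
f12 appears in round 6, so it is derivable.

yes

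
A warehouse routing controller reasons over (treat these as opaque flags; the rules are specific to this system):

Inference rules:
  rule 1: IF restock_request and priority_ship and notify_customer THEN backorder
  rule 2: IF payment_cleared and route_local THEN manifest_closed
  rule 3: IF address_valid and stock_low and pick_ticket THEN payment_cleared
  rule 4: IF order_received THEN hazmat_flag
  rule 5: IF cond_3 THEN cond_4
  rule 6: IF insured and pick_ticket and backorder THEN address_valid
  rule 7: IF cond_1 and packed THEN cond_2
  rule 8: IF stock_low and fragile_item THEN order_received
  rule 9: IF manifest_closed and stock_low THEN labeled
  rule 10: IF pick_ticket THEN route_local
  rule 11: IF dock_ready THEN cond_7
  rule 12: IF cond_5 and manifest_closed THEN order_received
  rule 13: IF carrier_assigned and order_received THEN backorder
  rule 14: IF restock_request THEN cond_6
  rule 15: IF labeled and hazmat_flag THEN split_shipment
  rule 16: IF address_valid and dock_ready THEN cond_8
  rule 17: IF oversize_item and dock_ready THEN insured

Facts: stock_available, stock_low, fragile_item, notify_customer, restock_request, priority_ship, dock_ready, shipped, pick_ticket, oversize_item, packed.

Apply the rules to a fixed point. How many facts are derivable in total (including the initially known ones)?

24

Round 1 fires rule 1, rule 8, rule 10, rule 11, rule 14, rule 17, giving backorder, order_received, route_local, cond_7, cond_6, insured.
Round 2 fires rule 4, rule 6, giving hazmat_flag, address_valid.
Round 3 fires rule 3, rule 16, giving payment_cleared, cond_8.
Round 4 fires rule 2, giving manifest_closed.
Round 5 fires rule 9, giving labeled.
Round 6 fires rule 15, giving split_shipment.
Closure: {address_valid, backorder, cond_6, cond_7, cond_8, dock_ready, fragile_item, hazmat_flag, insured, labeled, manifest_closed, notify_customer, order_received, oversize_item, packed, payment_cleared, pick_ticket, priority_ship, restock_request, route_local, shipped, split_shipment, stock_available, stock_low} — 24 facts.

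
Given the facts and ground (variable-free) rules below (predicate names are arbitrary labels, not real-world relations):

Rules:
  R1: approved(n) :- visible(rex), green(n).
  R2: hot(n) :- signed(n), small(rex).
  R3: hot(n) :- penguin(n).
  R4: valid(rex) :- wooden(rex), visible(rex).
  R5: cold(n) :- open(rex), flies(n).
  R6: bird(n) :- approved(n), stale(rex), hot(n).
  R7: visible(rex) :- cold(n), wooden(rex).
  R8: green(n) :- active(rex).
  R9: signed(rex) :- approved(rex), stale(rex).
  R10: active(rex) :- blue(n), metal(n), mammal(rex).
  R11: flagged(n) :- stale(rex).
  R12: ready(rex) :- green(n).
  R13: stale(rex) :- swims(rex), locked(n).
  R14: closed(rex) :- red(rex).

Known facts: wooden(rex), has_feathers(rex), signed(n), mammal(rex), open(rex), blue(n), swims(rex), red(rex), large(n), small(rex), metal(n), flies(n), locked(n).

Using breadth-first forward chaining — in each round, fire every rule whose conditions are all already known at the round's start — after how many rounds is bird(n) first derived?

Round 1: R2 [hot(n) :- signed(n), small(rex).]; R5 [cold(n) :- open(rex), flies(n).]; R10 [active(rex) :- blue(n), metal(n), mammal(rex).]; R13 [stale(rex) :- swims(rex), locked(n).]; R14 [closed(rex) :- red(rex).]. New: hot(n), cold(n), active(rex), stale(rex), closed(rex).
Round 2: R7 [visible(rex) :- cold(n), wooden(rex).]; R8 [green(n) :- active(rex).]; R11 [flagged(n) :- stale(rex).]. New: visible(rex), green(n), flagged(n).
Round 3: R1 [approved(n) :- visible(rex), green(n).]; R4 [valid(rex) :- wooden(rex), visible(rex).]; R12 [ready(rex) :- green(n).]. New: approved(n), valid(rex), ready(rex).
Round 4: R6 [bird(n) :- approved(n), stale(rex), hot(n).]. New: bird(n).
bird(n) first appears in round 4.

4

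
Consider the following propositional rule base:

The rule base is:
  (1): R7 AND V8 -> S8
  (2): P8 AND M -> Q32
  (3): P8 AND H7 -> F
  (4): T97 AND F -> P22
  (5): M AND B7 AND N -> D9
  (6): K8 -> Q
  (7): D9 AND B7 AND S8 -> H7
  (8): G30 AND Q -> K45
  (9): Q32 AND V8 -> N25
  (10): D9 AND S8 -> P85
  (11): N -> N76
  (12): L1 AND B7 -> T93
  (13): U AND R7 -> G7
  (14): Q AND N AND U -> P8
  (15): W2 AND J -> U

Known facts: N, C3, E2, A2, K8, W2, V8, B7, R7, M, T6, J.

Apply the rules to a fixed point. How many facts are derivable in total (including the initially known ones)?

Round 1 fires (1), (5), (6), (11), (15), giving S8, D9, Q, N76, U.
Round 2 fires (7), (10), (13), (14), giving H7, P85, G7, P8.
Round 3 fires (2), (3), giving Q32, F.
Round 4 fires (9), giving N25.
Closure: {A2, B7, C3, D9, E2, F, G7, H7, J, K8, M, N, N25, N76, P8, P85, Q, Q32, R7, S8, T6, U, V8, W2} — 24 facts.

24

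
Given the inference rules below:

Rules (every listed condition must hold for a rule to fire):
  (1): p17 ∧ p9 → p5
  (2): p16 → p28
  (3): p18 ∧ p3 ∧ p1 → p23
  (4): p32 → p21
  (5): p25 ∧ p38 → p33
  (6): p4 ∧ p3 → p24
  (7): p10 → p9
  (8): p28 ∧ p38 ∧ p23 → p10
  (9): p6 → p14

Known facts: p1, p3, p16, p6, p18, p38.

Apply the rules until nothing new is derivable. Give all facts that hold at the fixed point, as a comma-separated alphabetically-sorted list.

p1, p10, p14, p16, p18, p23, p28, p3, p38, p6, p9

[1] (2) [p16 → p28]; (3) [p18 ∧ p3 ∧ p1 → p23]; (9) [p6 → p14]. ⇒ new: p28, p23, p14.
[2] (8) [p28 ∧ p38 ∧ p23 → p10]. ⇒ new: p10.
[3] (7) [p10 → p9]. ⇒ new: p9.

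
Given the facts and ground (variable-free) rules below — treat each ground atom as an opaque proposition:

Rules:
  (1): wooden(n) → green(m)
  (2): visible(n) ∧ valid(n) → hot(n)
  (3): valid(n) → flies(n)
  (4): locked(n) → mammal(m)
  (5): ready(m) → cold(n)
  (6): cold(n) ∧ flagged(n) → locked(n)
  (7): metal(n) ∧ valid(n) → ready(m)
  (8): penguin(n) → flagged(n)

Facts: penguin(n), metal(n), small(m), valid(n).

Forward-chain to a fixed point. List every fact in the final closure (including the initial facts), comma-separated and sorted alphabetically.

Round 1: (3) [valid(n) → flies(n)]; (7) [metal(n) ∧ valid(n) → ready(m)]; (8) [penguin(n) → flagged(n)]. New: flies(n), ready(m), flagged(n).
Round 2: (5) [ready(m) → cold(n)]. New: cold(n).
Round 3: (6) [cold(n) ∧ flagged(n) → locked(n)]. New: locked(n).
Round 4: (4) [locked(n) → mammal(m)]. New: mammal(m).

cold(n), flagged(n), flies(n), locked(n), mammal(m), metal(n), penguin(n), ready(m), small(m), valid(n)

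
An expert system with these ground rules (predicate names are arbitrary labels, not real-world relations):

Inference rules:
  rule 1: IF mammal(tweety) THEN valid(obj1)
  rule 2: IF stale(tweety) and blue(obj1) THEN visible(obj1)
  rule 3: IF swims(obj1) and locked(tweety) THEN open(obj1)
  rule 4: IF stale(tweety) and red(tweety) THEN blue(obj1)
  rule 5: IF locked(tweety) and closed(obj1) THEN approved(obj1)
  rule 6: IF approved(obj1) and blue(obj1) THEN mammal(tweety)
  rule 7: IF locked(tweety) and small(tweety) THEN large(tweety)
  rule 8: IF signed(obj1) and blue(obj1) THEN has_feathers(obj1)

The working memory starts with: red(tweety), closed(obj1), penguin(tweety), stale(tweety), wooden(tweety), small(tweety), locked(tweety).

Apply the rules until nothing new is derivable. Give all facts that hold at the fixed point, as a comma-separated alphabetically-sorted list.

approved(obj1), blue(obj1), closed(obj1), large(tweety), locked(tweety), mammal(tweety), penguin(tweety), red(tweety), small(tweety), stale(tweety), valid(obj1), visible(obj1), wooden(tweety)

Round 1 — rule 4, rule 5, rule 7, derive blue(obj1), approved(obj1), large(tweety).
Round 2 — rule 2, rule 6, derive visible(obj1), mammal(tweety).
Round 3 — rule 1, derive valid(obj1).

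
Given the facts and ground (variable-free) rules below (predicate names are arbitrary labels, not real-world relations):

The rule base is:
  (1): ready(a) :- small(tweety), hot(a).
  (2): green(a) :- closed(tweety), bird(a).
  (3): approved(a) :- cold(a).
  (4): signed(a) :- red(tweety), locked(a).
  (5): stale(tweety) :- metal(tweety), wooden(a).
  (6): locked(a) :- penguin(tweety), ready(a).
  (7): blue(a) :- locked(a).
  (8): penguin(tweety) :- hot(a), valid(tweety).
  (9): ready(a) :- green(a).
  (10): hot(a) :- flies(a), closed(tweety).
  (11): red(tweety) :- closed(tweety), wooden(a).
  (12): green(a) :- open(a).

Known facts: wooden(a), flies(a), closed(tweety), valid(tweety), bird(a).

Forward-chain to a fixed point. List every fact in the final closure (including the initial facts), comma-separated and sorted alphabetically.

Round 1: (2) [green(a) :- closed(tweety), bird(a).]; (10) [hot(a) :- flies(a), closed(tweety).]; (11) [red(tweety) :- closed(tweety), wooden(a).]. Adds green(a), hot(a), red(tweety).
Round 2: (8) [penguin(tweety) :- hot(a), valid(tweety).]; (9) [ready(a) :- green(a).]. Adds penguin(tweety), ready(a).
Round 3: (6) [locked(a) :- penguin(tweety), ready(a).]. Adds locked(a).
Round 4: (4) [signed(a) :- red(tweety), locked(a).]; (7) [blue(a) :- locked(a).]. Adds signed(a), blue(a).

bird(a), blue(a), closed(tweety), flies(a), green(a), hot(a), locked(a), penguin(tweety), ready(a), red(tweety), signed(a), valid(tweety), wooden(a)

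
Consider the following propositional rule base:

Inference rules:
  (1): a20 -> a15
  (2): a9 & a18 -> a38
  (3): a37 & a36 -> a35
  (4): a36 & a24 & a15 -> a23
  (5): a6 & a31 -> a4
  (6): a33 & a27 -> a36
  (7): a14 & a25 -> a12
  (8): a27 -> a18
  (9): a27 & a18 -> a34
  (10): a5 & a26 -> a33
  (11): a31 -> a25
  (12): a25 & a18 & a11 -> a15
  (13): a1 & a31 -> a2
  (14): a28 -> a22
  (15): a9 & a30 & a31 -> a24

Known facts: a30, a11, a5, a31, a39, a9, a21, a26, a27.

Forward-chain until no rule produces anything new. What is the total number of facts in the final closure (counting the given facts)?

18

[1] (8) [a27 -> a18]; (10) [a5 & a26 -> a33]; (11) [a31 -> a25]; (15) [a9 & a30 & a31 -> a24]. ⇒ new: a18, a33, a25, a24.
[2] (2) [a9 & a18 -> a38]; (6) [a33 & a27 -> a36]; (9) [a27 & a18 -> a34]; (12) [a25 & a18 & a11 -> a15]. ⇒ new: a38, a36, a34, a15.
[3] (4) [a36 & a24 & a15 -> a23]. ⇒ new: a23.
Closure: {a11, a15, a18, a21, a23, a24, a25, a26, a27, a30, a31, a33, a34, a36, a38, a39, a5, a9} — 18 facts.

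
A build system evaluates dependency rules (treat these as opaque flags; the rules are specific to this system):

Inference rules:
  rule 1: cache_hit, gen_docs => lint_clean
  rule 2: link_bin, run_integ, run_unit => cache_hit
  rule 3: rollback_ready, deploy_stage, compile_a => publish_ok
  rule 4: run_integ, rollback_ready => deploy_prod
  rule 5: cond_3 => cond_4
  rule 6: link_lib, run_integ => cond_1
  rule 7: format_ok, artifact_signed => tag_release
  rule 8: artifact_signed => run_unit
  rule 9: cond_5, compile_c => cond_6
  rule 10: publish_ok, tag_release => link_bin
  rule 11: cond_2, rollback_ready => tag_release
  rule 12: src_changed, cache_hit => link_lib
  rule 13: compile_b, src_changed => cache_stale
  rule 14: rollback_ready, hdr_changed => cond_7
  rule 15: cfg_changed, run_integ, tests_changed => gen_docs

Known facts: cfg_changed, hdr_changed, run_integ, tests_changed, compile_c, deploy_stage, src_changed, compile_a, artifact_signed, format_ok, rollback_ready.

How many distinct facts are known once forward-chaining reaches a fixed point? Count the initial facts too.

22

Round 1 fires rule 3, rule 4, rule 7, rule 8, rule 14, rule 15, giving publish_ok, deploy_prod, tag_release, run_unit, cond_7, gen_docs.
Round 2 fires rule 10, giving link_bin.
Round 3 fires rule 2, giving cache_hit.
Round 4 fires rule 1, rule 12, giving lint_clean, link_lib.
Round 5 fires rule 6, giving cond_1.
Closure: {artifact_signed, cache_hit, cfg_changed, compile_a, compile_c, cond_1, cond_7, deploy_prod, deploy_stage, format_ok, gen_docs, hdr_changed, link_bin, link_lib, lint_clean, publish_ok, rollback_ready, run_integ, run_unit, src_changed, tag_release, tests_changed} — 22 facts.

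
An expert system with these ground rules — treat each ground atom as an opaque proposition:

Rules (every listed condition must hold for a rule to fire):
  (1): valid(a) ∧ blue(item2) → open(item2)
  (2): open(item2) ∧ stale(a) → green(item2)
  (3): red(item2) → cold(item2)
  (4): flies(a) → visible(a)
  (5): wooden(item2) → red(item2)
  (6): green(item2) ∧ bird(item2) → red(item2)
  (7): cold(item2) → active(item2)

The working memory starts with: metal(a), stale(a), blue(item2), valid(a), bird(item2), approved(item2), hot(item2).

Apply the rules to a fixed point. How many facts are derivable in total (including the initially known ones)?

Round 1: (1) [valid(a) ∧ blue(item2) → open(item2)]. Adds open(item2).
Round 2: (2) [open(item2) ∧ stale(a) → green(item2)]. Adds green(item2).
Round 3: (6) [green(item2) ∧ bird(item2) → red(item2)]. Adds red(item2).
Round 4: (3) [red(item2) → cold(item2)]. Adds cold(item2).
Round 5: (7) [cold(item2) → active(item2)]. Adds active(item2).
Closure: {active(item2), approved(item2), bird(item2), blue(item2), cold(item2), green(item2), hot(item2), metal(a), open(item2), red(item2), stale(a), valid(a)} — 12 facts.

12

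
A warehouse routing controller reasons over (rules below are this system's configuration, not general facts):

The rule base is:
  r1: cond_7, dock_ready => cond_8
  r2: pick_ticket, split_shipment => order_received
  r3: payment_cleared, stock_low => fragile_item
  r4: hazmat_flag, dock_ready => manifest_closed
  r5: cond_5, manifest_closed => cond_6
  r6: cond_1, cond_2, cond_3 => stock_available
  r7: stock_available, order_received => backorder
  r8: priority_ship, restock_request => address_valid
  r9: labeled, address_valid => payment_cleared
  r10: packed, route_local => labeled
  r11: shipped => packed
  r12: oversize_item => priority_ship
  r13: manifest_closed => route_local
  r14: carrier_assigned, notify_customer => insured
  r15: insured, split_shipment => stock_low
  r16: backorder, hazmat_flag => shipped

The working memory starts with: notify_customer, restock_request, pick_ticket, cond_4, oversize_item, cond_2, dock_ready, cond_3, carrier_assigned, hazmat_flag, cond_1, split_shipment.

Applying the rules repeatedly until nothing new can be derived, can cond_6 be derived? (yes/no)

Round 1 — r2, r4, r6, r12, r14, derive order_received, manifest_closed, stock_available, priority_ship, insured.
Round 2 — r7, r8, r13, r15, derive backorder, address_valid, route_local, stock_low.
Round 3 — r16, derive shipped.
Round 4 — r11, derive packed.
Round 5 — r10, derive labeled.
Round 6 — r9, derive payment_cleared.
Round 7 — r3, derive fragile_item.
Fixed point reached. cond_6 is concluded only by r5; r5 needs cond_5 (never derived).

no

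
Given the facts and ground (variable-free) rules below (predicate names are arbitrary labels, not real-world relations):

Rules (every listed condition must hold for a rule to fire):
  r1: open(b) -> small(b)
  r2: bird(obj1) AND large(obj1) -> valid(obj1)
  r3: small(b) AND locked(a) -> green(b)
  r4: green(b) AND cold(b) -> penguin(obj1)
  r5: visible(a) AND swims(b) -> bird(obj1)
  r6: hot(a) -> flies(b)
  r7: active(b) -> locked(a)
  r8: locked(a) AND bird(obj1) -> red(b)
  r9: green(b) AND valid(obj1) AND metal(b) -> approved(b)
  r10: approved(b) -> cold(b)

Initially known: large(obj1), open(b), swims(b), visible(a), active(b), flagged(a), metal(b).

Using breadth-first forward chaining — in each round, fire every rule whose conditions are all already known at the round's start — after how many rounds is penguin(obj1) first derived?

5

Round 1 fires r1, r5, r7, giving small(b), bird(obj1), locked(a).
Round 2 fires r2, r3, r8, giving valid(obj1), green(b), red(b).
Round 3 fires r9, giving approved(b).
Round 4 fires r10, giving cold(b).
Round 5 fires r4, giving penguin(obj1).
penguin(obj1) first appears in round 5.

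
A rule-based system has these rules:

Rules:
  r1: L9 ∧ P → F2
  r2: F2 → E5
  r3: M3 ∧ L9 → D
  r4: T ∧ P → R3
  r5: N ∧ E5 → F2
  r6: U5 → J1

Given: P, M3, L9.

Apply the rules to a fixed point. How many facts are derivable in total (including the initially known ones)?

6

Round 1: r1 [L9 ∧ P → F2]; r3 [M3 ∧ L9 → D]. New: F2, D.
Round 2: r2 [F2 → E5]. New: E5.
Closure: {D, E5, F2, L9, M3, P} — 6 facts.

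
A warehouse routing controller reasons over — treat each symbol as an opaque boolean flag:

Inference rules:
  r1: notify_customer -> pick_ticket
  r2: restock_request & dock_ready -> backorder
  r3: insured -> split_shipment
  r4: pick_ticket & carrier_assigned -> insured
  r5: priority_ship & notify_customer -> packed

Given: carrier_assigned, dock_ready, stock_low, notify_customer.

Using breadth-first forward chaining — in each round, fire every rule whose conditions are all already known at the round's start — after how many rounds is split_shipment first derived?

3

Round 1 fires r1, giving pick_ticket.
Round 2 fires r4, giving insured.
Round 3 fires r3, giving split_shipment.
split_shipment first appears in round 3.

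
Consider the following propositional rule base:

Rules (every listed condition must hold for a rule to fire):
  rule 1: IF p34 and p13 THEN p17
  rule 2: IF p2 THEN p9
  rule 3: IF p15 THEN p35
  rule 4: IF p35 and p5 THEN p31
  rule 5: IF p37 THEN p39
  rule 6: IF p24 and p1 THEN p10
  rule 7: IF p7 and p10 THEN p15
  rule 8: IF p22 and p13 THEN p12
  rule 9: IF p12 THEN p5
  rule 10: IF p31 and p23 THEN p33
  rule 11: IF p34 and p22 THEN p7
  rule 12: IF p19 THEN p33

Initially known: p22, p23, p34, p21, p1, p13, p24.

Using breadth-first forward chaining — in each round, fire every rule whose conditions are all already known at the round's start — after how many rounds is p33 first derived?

[1] rule 1 [IF p34 and p13 THEN p17]; rule 6 [IF p24 and p1 THEN p10]; rule 8 [IF p22 and p13 THEN p12]; rule 11 [IF p34 and p22 THEN p7]. ⇒ new: p17, p10, p12, p7.
[2] rule 7 [IF p7 and p10 THEN p15]; rule 9 [IF p12 THEN p5]. ⇒ new: p15, p5.
[3] rule 3 [IF p15 THEN p35]. ⇒ new: p35.
[4] rule 4 [IF p35 and p5 THEN p31]. ⇒ new: p31.
[5] rule 10 [IF p31 and p23 THEN p33]. ⇒ new: p33.
p33 first appears in round 5.

5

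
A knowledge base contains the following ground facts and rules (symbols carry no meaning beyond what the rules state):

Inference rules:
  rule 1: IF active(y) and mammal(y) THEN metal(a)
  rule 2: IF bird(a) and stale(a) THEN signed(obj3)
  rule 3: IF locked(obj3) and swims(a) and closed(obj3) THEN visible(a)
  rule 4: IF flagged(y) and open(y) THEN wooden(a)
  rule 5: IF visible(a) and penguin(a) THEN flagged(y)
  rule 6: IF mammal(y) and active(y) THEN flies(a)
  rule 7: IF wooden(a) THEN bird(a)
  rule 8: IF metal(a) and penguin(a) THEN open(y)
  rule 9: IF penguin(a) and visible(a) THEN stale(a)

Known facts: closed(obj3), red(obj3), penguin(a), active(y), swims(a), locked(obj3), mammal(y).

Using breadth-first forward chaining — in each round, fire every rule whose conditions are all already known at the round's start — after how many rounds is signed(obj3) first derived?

5

Round 1: rule 1 [IF active(y) and mammal(y) THEN metal(a)]; rule 3 [IF locked(obj3) and swims(a) and closed(obj3) THEN visible(a)]; rule 6 [IF mammal(y) and active(y) THEN flies(a)]. New: metal(a), visible(a), flies(a).
Round 2: rule 5 [IF visible(a) and penguin(a) THEN flagged(y)]; rule 8 [IF metal(a) and penguin(a) THEN open(y)]; rule 9 [IF penguin(a) and visible(a) THEN stale(a)]. New: flagged(y), open(y), stale(a).
Round 3: rule 4 [IF flagged(y) and open(y) THEN wooden(a)]. New: wooden(a).
Round 4: rule 7 [IF wooden(a) THEN bird(a)]. New: bird(a).
Round 5: rule 2 [IF bird(a) and stale(a) THEN signed(obj3)]. New: signed(obj3).
signed(obj3) first appears in round 5.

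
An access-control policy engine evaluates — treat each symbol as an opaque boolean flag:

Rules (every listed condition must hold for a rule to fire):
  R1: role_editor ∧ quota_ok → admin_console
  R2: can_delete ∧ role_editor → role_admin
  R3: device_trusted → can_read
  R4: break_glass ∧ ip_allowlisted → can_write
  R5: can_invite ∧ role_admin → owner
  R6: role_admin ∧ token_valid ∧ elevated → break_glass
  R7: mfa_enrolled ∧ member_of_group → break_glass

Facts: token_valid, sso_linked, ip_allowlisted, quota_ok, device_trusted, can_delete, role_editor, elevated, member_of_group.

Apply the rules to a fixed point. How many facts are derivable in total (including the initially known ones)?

[1] R1 [role_editor ∧ quota_ok → admin_console]; R2 [can_delete ∧ role_editor → role_admin]; R3 [device_trusted → can_read]. ⇒ new: admin_console, role_admin, can_read.
[2] R6 [role_admin ∧ token_valid ∧ elevated → break_glass]. ⇒ new: break_glass.
[3] R4 [break_glass ∧ ip_allowlisted → can_write]. ⇒ new: can_write.
Closure: {admin_console, break_glass, can_delete, can_read, can_write, device_trusted, elevated, ip_allowlisted, member_of_group, quota_ok, role_admin, role_editor, sso_linked, token_valid} — 14 facts.

14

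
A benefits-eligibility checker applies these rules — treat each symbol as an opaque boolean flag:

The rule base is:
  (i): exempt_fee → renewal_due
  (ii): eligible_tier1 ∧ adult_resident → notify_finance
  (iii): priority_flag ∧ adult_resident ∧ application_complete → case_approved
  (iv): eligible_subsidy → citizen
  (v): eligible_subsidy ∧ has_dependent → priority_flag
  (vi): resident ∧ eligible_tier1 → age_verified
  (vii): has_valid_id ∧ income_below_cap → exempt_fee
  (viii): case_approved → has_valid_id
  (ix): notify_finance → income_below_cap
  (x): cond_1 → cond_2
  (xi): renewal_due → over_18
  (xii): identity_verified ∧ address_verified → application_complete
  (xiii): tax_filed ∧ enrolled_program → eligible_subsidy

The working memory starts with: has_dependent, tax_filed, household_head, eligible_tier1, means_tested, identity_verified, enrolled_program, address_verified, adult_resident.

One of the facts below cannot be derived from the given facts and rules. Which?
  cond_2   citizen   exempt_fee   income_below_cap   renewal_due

cond_2

Round 1: (ii) [eligible_tier1 ∧ adult_resident → notify_finance]; (xii) [identity_verified ∧ address_verified → application_complete]; (xiii) [tax_filed ∧ enrolled_program → eligible_subsidy]. Adds notify_finance, application_complete, eligible_subsidy.
Round 2: (iv) [eligible_subsidy → citizen]; (v) [eligible_subsidy ∧ has_dependent → priority_flag]; (ix) [notify_finance → income_below_cap]. Adds citizen, priority_flag, income_below_cap.
Round 3: (iii) [priority_flag ∧ adult_resident ∧ application_complete → case_approved]. Adds case_approved.
Round 4: (viii) [case_approved → has_valid_id]. Adds has_valid_id.
Round 5: (vii) [has_valid_id ∧ income_below_cap → exempt_fee]. Adds exempt_fee.
Round 6: (i) [exempt_fee → renewal_due]. Adds renewal_due.
Round 7: (xi) [renewal_due → over_18]. Adds over_18.
Derived: exempt_fee (round 5), income_below_cap (round 2), citizen (round 2), renewal_due (round 6). cond_2 never appears in any round.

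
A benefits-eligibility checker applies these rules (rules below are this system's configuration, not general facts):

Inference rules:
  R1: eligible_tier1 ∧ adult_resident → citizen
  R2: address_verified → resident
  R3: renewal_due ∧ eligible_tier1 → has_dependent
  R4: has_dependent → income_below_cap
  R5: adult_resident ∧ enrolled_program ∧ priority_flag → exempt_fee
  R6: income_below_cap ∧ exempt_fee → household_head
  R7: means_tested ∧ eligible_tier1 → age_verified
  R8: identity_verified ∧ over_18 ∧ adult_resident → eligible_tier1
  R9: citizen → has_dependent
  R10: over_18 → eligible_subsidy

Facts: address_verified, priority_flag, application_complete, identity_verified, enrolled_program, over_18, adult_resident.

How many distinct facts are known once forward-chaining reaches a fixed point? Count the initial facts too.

15

Round 1: R2 [address_verified → resident]; R5 [adult_resident ∧ enrolled_program ∧ priority_flag → exempt_fee]; R8 [identity_verified ∧ over_18 ∧ adult_resident → eligible_tier1]; R10 [over_18 → eligible_subsidy]. Adds resident, exempt_fee, eligible_tier1, eligible_subsidy.
Round 2: R1 [eligible_tier1 ∧ adult_resident → citizen]. Adds citizen.
Round 3: R9 [citizen → has_dependent]. Adds has_dependent.
Round 4: R4 [has_dependent → income_below_cap]. Adds income_below_cap.
Round 5: R6 [income_below_cap ∧ exempt_fee → household_head]. Adds household_head.
Closure: {address_verified, adult_resident, application_complete, citizen, eligible_subsidy, eligible_tier1, enrolled_program, exempt_fee, has_dependent, household_head, identity_verified, income_below_cap, over_18, priority_flag, resident} — 15 facts.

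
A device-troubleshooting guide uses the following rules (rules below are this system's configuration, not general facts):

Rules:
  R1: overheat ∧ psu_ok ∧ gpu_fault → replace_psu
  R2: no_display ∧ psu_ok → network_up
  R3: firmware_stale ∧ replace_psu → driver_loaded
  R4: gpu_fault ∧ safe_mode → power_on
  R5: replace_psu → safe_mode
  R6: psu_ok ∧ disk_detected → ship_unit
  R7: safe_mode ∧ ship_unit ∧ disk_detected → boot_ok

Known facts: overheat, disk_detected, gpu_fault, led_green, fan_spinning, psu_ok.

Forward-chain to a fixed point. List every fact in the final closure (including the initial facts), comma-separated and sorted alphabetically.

Round 1 fires R1, R6, giving replace_psu, ship_unit.
Round 2 fires R5, giving safe_mode.
Round 3 fires R4, R7, giving power_on, boot_ok.

boot_ok, disk_detected, fan_spinning, gpu_fault, led_green, overheat, power_on, psu_ok, replace_psu, safe_mode, ship_unit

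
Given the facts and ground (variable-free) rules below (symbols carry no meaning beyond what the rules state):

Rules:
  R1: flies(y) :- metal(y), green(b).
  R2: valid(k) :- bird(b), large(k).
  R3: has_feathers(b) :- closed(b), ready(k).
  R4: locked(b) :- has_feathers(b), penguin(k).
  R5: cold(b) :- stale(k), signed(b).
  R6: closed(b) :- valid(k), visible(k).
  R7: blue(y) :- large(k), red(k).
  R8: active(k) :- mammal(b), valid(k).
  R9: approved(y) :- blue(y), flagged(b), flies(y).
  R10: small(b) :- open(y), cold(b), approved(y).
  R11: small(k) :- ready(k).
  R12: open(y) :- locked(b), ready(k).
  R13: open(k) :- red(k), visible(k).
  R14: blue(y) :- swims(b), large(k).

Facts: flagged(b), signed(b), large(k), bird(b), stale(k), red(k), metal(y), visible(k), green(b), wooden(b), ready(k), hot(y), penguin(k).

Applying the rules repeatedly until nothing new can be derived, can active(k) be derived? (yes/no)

no

Round 1: R1 [flies(y) :- metal(y), green(b).]; R2 [valid(k) :- bird(b), large(k).]; R5 [cold(b) :- stale(k), signed(b).]; R7 [blue(y) :- large(k), red(k).]; R11 [small(k) :- ready(k).]; R13 [open(k) :- red(k), visible(k).]. New: flies(y), valid(k), cold(b), blue(y), small(k), open(k).
Round 2: R6 [closed(b) :- valid(k), visible(k).]; R9 [approved(y) :- blue(y), flagged(b), flies(y).]. New: closed(b), approved(y).
Round 3: R3 [has_feathers(b) :- closed(b), ready(k).]. New: has_feathers(b).
Round 4: R4 [locked(b) :- has_feathers(b), penguin(k).]. New: locked(b).
Round 5: R12 [open(y) :- locked(b), ready(k).]. New: open(y).
Round 6: R10 [small(b) :- open(y), cold(b), approved(y).]. New: small(b).
Fixed point reached. active(k) is concluded only by R8; R8 needs mammal(b) (never derived).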